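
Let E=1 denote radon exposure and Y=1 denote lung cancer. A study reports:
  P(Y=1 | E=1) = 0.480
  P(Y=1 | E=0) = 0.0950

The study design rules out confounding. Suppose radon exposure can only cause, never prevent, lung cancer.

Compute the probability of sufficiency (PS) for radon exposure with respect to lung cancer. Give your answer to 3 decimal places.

PS ≈ 0.425

Let p₁ = 0.48, p₀ = 0.095.
Under exogeneity and monotonicity, PS = (p₁ − p₀) / (1 − p₀).
PS = (0.48 − 0.095) / (1 − 0.095) = 0.385 / 0.905 ≈ 0.4254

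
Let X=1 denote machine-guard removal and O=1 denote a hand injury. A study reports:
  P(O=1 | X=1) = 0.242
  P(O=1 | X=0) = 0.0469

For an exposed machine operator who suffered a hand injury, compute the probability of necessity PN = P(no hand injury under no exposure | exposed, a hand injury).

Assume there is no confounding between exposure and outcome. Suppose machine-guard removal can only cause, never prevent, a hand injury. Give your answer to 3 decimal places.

PN ≈ 0.806

Let p₁ = 0.242, p₀ = 0.0469.
Under exogeneity and monotonicity, PN = (p₁ − p₀) / p₁.
PN = (0.242 − 0.0469) / 0.242 = 0.1951 / 0.242 ≈ 0.8062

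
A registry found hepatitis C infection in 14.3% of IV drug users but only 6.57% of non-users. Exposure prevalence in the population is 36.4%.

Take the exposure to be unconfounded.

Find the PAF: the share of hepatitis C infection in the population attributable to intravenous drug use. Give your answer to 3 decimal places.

PAF ≈ 0.300

p₁ = 0.143, p₀ = 0.0657.
Overall risk P(Y=1) = π·p₁ + (1−π)·p₀ = 0.364×0.143 + 0.636×0.0657 = 0.093837.
Under exogeneity, PAF = [P(Y=1) − p₀] / P(Y=1).
PAF = (0.093837 − 0.0657) / 0.093837 ≈ 0.2999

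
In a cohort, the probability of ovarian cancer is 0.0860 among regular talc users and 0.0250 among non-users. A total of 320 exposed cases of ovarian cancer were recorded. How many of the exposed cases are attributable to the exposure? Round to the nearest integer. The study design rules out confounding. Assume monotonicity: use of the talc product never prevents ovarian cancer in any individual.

Let p₁ = 0.086, p₀ = 0.025.
PN = (p₁ − p₀)/p₁ = (0.086 − 0.025) / 0.086 ≈ 0.70930.
Attributable cases ≈ PN × (exposed cases) = 0.70930 × 320 ≈ 226.98.

about 227 cases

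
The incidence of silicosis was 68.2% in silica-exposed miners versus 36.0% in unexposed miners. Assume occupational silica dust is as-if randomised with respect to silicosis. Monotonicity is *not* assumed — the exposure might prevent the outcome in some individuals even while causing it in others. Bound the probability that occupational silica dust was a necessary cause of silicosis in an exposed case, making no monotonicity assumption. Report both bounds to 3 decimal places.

p₁ = 0.682, p₀ = 0.36.
Under exogeneity alone the bounds on PN are max{0,(p₁−p₀)/p₁} ≤ PN ≤ min{1,(1−p₀)/p₁}.
  lower = (p₁ − p₀)/p₁ = 0.322 / 0.682 ≈ 0.4721
  upper = min{1, (1 − p₀)/p₁} = 0.64 / 0.682 ≈ 0.9384

0.472 ≤ PN ≤ 0.938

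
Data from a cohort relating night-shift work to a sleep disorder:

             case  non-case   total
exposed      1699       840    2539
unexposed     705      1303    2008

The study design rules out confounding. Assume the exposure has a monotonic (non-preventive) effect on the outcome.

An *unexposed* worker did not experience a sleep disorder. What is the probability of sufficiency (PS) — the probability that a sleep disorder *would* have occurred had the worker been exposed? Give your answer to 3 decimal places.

PS ≈ 0.490

p₁ = P(outcome | exposed) = 1699/2539 = 0.66916
p₀ = P(outcome | unexposed) = 705/2008 = 0.3511
Under exogeneity and monotonicity, PS = (p₁ − p₀)/(1 − p₀).
PS = (0.66916 − 0.3511) / 0.6489 ≈ 0.4902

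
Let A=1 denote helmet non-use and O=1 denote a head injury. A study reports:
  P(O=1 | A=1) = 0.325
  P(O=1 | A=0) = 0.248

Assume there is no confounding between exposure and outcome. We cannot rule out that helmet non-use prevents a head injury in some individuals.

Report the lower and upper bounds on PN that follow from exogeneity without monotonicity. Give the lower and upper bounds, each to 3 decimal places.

Let p₁ = 0.325, p₀ = 0.248.
Under exogeneity alone the bounds on PN are max{0,(p₁−p₀)/p₁} ≤ PN ≤ min{1,(1−p₀)/p₁}.
  lower = (p₁ − p₀)/p₁ = 0.077 / 0.325 ≈ 0.2369
  upper = min{1, (1 − p₀)/p₁} = 0.752 / 0.325 ≈ 2.3138 → capped at 1

0.237 ≤ PN ≤ 1.000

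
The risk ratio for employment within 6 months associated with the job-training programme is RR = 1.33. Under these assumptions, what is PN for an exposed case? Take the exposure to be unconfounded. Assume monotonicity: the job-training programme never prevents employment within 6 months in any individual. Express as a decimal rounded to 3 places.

PN ≈ 0.248

Under exogeneity and monotonicity, PN = (RR − 1) / RR = 1 − 1/RR.
PN = (1.33 − 1) / 1.33 = 0.33 / 1.33 ≈ 0.2481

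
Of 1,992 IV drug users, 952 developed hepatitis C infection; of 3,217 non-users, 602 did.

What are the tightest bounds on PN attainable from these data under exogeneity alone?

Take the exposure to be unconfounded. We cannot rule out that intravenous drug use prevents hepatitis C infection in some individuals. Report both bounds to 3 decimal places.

0.608 ≤ PN ≤ 1.000

p₁ = P(outcome | exposed) = 952/1992 = 0.47791
p₀ = P(outcome | unexposed) = 602/3217 = 0.18713
Under exogeneity alone the bounds on PN are max{0,(p₁−p₀)/p₁} ≤ PN ≤ min{1,(1−p₀)/p₁}.
  lower = (p₁ − p₀)/p₁ = 0.29078 / 0.47791 ≈ 0.6084
  upper = min{1, (1 − p₀)/p₁} = 0.81287 / 0.47791 ≈ 1.7009 → capped at 1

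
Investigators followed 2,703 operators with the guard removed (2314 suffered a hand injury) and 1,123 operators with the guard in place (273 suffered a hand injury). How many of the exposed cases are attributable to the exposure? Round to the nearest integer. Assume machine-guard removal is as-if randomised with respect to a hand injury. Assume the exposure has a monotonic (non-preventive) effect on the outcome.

about 1657 cases

p₁ = P(outcome | exposed) = 2314/2703 = 0.85609
p₀ = P(outcome | unexposed) = 273/1123 = 0.2431
PN = (p₁ − p₀)/p₁ = (0.85609 − 0.2431) / 0.85609 ≈ 0.71603.
Attributable cases ≈ PN × (exposed cases) = 0.71603 × 2314 ≈ 1656.90.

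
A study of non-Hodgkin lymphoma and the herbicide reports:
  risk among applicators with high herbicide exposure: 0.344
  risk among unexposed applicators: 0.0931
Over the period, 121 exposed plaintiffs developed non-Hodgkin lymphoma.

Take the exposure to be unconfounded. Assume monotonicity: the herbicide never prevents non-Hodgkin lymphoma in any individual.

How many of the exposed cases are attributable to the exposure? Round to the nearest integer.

about 88 cases

Let p₁ = 0.344, p₀ = 0.0931.
PN = (p₁ − p₀)/p₁ = (0.344 − 0.0931) / 0.344 ≈ 0.72936.
Attributable cases ≈ PN × (exposed cases) = 0.72936 × 121 ≈ 88.25.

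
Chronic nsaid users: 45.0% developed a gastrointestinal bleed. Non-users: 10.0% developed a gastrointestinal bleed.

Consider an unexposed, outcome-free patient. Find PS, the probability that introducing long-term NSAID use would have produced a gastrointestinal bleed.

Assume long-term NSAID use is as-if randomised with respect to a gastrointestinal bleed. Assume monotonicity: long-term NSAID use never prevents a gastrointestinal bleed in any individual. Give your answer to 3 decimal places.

PS ≈ 0.389

p₁ = 0.45, p₀ = 0.1.
Under exogeneity and monotonicity, PS = (p₁ − p₀) / (1 − p₀).
PS = (0.45 − 0.1) / (1 − 0.1) = 0.35 / 0.9 ≈ 0.3889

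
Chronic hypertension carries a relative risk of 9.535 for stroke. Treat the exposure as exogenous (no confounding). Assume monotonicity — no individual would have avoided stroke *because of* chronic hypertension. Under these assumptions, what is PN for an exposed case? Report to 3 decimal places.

PN ≈ 0.895

Under exogeneity and monotonicity, PN = (RR − 1) / RR = 1 − 1/RR.
PN = (9.535 − 1) / 9.535 = 8.535 / 9.535 ≈ 0.8951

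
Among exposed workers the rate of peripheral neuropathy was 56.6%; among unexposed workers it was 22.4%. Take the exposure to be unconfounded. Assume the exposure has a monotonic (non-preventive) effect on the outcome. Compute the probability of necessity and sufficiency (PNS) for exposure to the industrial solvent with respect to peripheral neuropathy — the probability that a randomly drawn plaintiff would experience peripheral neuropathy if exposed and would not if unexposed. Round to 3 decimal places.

PNS ≈ 0.342

p₁ = 0.566, p₀ = 0.224.
Under exogeneity and monotonicity, PNS = p₁ − p₀.
PNS = 0.566 − 0.224 = 0.342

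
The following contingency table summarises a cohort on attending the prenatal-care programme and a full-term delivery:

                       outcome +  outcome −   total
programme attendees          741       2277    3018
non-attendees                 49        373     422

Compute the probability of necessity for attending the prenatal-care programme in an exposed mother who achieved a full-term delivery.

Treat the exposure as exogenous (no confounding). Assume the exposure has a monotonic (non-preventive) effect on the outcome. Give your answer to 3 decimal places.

PN ≈ 0.527

p₁ = P(outcome | exposed) = 741/3018 = 0.24553
p₀ = P(outcome | unexposed) = 49/422 = 0.11611
Under exogeneity and monotonicity, PN = (p₁ − p₀) / p₁.
PN = (0.24553 − 0.11611) / 0.24553 = 0.12941 / 0.24553 ≈ 0.5271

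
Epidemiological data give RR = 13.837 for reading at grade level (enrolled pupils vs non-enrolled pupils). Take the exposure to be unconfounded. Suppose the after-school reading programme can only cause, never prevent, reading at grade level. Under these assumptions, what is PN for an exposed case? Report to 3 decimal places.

Under exogeneity and monotonicity, PN = (RR − 1) / RR = 1 − 1/RR.
PN = (13.837 − 1) / 13.837 = 12.84 / 13.837 ≈ 0.9277

PN ≈ 0.928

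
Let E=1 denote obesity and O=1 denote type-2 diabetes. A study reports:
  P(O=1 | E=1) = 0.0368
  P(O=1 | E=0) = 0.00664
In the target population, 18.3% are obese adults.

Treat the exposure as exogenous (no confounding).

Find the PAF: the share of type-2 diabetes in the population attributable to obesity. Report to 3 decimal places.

PAF ≈ 0.454

Let p₁ = 0.0368, p₀ = 0.00664.
Overall risk P(Y=1) = π·p₁ + (1−π)·p₀ = 0.183×0.0368 + 0.817×0.00664 = 0.012159.
Under exogeneity, PAF = [P(Y=1) − p₀] / P(Y=1).
PAF = (0.012159 − 0.00664) / 0.012159 ≈ 0.4539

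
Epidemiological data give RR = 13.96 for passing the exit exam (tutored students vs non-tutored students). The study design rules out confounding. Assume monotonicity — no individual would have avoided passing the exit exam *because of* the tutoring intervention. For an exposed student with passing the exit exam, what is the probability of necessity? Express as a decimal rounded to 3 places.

Under exogeneity and monotonicity, PN = (RR − 1) / RR = 1 − 1/RR.
PN = (13.96 − 1) / 13.96 = 12.96 / 13.96 ≈ 0.9284

PN ≈ 0.928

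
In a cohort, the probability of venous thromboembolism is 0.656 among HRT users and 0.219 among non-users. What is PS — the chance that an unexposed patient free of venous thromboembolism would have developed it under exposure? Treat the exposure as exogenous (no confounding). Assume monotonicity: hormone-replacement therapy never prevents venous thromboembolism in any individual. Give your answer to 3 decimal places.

PS ≈ 0.560

Let p₁ = 0.656, p₀ = 0.219.
Under exogeneity and monotonicity, PS = (p₁ − p₀) / (1 − p₀).
PS = (0.656 − 0.219) / (1 − 0.219) = 0.437 / 0.781 ≈ 0.5595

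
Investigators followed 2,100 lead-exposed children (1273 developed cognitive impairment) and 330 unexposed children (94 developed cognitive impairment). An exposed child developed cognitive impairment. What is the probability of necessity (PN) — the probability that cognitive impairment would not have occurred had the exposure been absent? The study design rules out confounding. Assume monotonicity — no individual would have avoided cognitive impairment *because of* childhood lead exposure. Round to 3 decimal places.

PN ≈ 0.530

p₁ = P(outcome | exposed) = 1273/2100 = 0.60619
p₀ = P(outcome | unexposed) = 94/330 = 0.28485
Under exogeneity and monotonicity, PN = (p₁ − p₀) / p₁.
PN = (0.60619 − 0.28485) / 0.60619 = 0.32134 / 0.60619 ≈ 0.5301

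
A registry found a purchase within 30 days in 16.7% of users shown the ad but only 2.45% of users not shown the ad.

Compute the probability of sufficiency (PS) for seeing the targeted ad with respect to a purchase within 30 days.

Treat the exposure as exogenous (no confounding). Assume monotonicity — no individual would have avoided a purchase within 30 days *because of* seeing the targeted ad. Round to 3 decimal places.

PS ≈ 0.146

p₁ = 0.167, p₀ = 0.0245.
Under exogeneity and monotonicity, PS = (p₁ − p₀) / (1 − p₀).
PS = (0.167 − 0.0245) / (1 − 0.0245) = 0.1425 / 0.9755 ≈ 0.1461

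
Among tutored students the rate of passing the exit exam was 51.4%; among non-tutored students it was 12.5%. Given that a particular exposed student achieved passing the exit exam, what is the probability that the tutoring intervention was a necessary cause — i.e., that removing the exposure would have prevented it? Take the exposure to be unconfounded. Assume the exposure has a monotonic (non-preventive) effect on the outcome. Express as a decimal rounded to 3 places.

PN ≈ 0.757

p₁ = 0.514, p₀ = 0.125.
Under exogeneity and monotonicity, PN = (p₁ − p₀) / p₁.
PN = (0.514 − 0.125) / 0.514 = 0.389 / 0.514 ≈ 0.7568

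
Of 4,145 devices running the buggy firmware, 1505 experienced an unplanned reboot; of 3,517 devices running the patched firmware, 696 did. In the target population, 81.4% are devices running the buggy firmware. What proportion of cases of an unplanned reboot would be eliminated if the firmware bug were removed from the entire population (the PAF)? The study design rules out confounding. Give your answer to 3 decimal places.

PAF ≈ 0.405

p₁ = P(outcome | exposed) = 1505/4145 = 0.36309
p₀ = P(outcome | unexposed) = 696/3517 = 0.1979
Overall risk P(Y=1) = π·p₁ + (1−π)·p₀ = 0.814×0.36309 + 0.186×0.1979 = 0.33236.
Under exogeneity, PAF = [P(Y=1) − p₀] / P(Y=1).
PAF = (0.33236 − 0.1979) / 0.33236 ≈ 0.4046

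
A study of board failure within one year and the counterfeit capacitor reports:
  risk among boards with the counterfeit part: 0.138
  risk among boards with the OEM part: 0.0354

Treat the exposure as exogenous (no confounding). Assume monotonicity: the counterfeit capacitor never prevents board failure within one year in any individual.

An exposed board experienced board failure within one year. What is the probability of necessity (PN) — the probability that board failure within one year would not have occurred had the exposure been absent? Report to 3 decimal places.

Let p₁ = 0.138, p₀ = 0.0354.
Under exogeneity and monotonicity, PN = (p₁ − p₀) / p₁.
PN = (0.138 − 0.0354) / 0.138 = 0.1026 / 0.138 ≈ 0.7435

PN ≈ 0.743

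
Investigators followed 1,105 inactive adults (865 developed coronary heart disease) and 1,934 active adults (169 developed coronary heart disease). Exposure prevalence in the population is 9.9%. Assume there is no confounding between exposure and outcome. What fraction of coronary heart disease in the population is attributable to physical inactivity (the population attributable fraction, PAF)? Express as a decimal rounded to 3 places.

PAF ≈ 0.441

p₁ = P(outcome | exposed) = 865/1105 = 0.78281
p₀ = P(outcome | unexposed) = 169/1934 = 0.087384
Overall risk P(Y=1) = π·p₁ + (1−π)·p₀ = 0.099×0.78281 + 0.901×0.087384 = 0.15623.
Under exogeneity, PAF = [P(Y=1) − p₀] / P(Y=1).
PAF = (0.15623 − 0.087384) / 0.15623 ≈ 0.4407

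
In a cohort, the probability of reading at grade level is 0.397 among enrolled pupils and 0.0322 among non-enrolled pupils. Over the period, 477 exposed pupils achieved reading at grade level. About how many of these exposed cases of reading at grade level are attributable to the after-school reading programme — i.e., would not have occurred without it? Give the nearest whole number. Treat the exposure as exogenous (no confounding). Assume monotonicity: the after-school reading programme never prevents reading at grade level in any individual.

about 438 cases

Let p₁ = 0.397, p₀ = 0.0322.
PN = (p₁ − p₀)/p₁ = (0.397 − 0.0322) / 0.397 ≈ 0.91889.
Attributable cases ≈ PN × (exposed cases) = 0.91889 × 477 ≈ 438.31.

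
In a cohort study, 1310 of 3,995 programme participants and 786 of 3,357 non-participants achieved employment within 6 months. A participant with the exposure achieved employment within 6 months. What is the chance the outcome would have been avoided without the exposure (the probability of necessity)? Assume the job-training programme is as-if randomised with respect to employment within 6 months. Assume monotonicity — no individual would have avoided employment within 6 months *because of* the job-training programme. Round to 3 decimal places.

p₁ = P(outcome | exposed) = 1310/3995 = 0.32791
p₀ = P(outcome | unexposed) = 786/3357 = 0.23414
Under exogeneity and monotonicity, PN = (p₁ − p₀) / p₁.
PN = (0.32791 − 0.23414) / 0.32791 = 0.093772 / 0.32791 ≈ 0.2860

PN ≈ 0.286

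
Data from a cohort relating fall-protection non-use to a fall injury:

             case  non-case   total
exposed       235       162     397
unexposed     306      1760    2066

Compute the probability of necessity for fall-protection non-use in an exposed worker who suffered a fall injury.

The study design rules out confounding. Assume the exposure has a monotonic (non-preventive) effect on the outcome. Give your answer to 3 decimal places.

p₁ = P(outcome | exposed) = 235/397 = 0.59194
p₀ = P(outcome | unexposed) = 306/2066 = 0.14811
Under exogeneity and monotonicity, PN = (p₁ − p₀)/p₁.
PN = (0.59194 − 0.14811) / 0.59194 ≈ 0.7498

PN ≈ 0.750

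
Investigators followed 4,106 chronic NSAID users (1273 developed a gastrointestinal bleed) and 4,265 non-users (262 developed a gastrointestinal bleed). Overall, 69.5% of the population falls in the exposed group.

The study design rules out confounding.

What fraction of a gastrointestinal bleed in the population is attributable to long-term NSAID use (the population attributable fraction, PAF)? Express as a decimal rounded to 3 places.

p₁ = P(outcome | exposed) = 1273/4106 = 0.31003
p₀ = P(outcome | unexposed) = 262/4265 = 0.06143
Overall risk P(Y=1) = π·p₁ + (1−π)·p₀ = 0.695×0.31003 + 0.305×0.06143 = 0.23421.
Under exogeneity, PAF = [P(Y=1) − p₀] / P(Y=1).
PAF = (0.23421 − 0.06143) / 0.23421 ≈ 0.7377

PAF ≈ 0.738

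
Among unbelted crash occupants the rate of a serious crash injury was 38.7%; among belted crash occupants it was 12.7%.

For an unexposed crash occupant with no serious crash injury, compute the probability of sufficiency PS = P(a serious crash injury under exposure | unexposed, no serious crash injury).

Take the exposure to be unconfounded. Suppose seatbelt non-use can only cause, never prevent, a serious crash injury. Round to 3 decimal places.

p₁ = 0.387, p₀ = 0.127.
Under exogeneity and monotonicity, PS = (p₁ − p₀) / (1 − p₀).
PS = (0.387 − 0.127) / (1 − 0.127) = 0.26 / 0.873 ≈ 0.2978

PS ≈ 0.298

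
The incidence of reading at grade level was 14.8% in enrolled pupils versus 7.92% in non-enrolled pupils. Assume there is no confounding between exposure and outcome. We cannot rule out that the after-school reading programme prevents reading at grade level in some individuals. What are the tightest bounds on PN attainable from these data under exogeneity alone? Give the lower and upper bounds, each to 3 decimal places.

p₁ = 0.148, p₀ = 0.0792.
Under exogeneity alone the bounds on PN are max{0,(p₁−p₀)/p₁} ≤ PN ≤ min{1,(1−p₀)/p₁}.
  lower = (p₁ − p₀)/p₁ = 0.0688 / 0.148 ≈ 0.4649
  upper = min{1, (1 − p₀)/p₁} = 0.9208 / 0.148 ≈ 6.2216 → capped at 1

0.465 ≤ PN ≤ 1.000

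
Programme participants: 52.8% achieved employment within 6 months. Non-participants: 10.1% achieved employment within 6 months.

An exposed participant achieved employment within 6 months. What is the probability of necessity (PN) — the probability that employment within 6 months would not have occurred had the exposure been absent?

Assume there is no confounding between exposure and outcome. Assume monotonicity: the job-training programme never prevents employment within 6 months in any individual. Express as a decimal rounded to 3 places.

p₁ = 0.528, p₀ = 0.101.
Under exogeneity and monotonicity, PN = (p₁ − p₀) / p₁.
PN = (0.528 − 0.101) / 0.528 = 0.427 / 0.528 ≈ 0.8087

PN ≈ 0.809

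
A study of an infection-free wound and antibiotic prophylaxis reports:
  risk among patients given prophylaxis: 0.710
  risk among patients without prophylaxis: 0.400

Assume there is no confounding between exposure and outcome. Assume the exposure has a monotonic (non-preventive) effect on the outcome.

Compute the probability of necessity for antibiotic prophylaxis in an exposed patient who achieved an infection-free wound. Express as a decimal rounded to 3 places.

PN ≈ 0.437

Let p₁ = 0.71, p₀ = 0.4.
Under exogeneity and monotonicity, PN = (p₁ − p₀) / p₁.
PN = (0.71 − 0.4) / 0.71 = 0.31 / 0.71 ≈ 0.4366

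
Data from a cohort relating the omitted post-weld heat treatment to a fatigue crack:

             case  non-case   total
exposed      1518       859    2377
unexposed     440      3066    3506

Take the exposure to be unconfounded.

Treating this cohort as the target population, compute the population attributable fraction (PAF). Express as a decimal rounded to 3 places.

p₁ = P(outcome | exposed) = 1518/2377 = 0.63862
p₀ = P(outcome | unexposed) = 440/3506 = 0.1255
Exposure prevalence π = 2377/5883 = 0.40405; overall risk P(Y=1) = 0.33282.
Under exogeneity, PAF = [P(Y=1) − p₀]/P(Y=1).
PAF = (0.33282 − 0.1255) / 0.33282 ≈ 0.6229

PAF ≈ 0.623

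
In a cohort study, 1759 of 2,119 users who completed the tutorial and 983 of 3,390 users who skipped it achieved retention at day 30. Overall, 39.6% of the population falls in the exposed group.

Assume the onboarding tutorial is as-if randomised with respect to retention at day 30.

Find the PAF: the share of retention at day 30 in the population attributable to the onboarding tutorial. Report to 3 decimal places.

p₁ = P(outcome | exposed) = 1759/2119 = 0.83011
p₀ = P(outcome | unexposed) = 983/3390 = 0.28997
Overall risk P(Y=1) = π·p₁ + (1−π)·p₀ = 0.396×0.83011 + 0.604×0.28997 = 0.50387.
Under exogeneity, PAF = [P(Y=1) − p₀] / P(Y=1).
PAF = (0.50387 − 0.28997) / 0.50387 ≈ 0.4245

PAF ≈ 0.425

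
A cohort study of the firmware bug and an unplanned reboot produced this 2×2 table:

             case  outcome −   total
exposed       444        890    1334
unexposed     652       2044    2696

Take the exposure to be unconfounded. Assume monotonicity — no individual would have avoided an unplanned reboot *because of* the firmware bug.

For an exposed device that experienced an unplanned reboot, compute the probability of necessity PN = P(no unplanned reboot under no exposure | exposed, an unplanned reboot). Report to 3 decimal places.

PN ≈ 0.273

p₁ = P(outcome | exposed) = 444/1334 = 0.33283
p₀ = P(outcome | unexposed) = 652/2696 = 0.24184
Under exogeneity and monotonicity, PN = (p₁ − p₀) / p₁.
PN = (0.33283 − 0.24184) / 0.33283 = 0.090994 / 0.33283 ≈ 0.2734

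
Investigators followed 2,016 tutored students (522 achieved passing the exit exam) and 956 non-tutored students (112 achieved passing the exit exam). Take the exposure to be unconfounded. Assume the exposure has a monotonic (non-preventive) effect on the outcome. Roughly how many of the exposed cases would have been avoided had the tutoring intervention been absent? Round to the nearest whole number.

p₁ = P(outcome | exposed) = 522/2016 = 0.25893
p₀ = P(outcome | unexposed) = 112/956 = 0.11715
PN = (p₁ − p₀)/p₁ = (0.25893 − 0.11715) / 0.25893 ≈ 0.54754.
Attributable cases ≈ PN × (exposed cases) = 0.54754 × 522 ≈ 285.82.

about 286 cases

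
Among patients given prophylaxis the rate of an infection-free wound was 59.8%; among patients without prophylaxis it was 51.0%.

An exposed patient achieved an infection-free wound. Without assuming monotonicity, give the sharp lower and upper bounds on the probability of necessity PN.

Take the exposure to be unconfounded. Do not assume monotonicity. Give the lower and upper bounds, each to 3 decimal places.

p₁ = 0.598, p₀ = 0.51.
Under exogeneity alone the bounds on PN are max{0,(p₁−p₀)/p₁} ≤ PN ≤ min{1,(1−p₀)/p₁}.
  lower = (p₁ − p₀)/p₁ = 0.088 / 0.598 ≈ 0.1472
  upper = min{1, (1 − p₀)/p₁} = 0.49 / 0.598 ≈ 0.8194

0.147 ≤ PN ≤ 0.819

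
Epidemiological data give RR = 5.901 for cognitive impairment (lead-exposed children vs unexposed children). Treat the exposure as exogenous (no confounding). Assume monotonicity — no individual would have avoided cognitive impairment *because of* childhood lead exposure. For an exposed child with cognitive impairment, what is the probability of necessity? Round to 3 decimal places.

Under exogeneity and monotonicity, PN = (RR − 1) / RR = 1 − 1/RR.
PN = (5.901 − 1) / 5.901 = 4.901 / 5.901 ≈ 0.8305

PN ≈ 0.831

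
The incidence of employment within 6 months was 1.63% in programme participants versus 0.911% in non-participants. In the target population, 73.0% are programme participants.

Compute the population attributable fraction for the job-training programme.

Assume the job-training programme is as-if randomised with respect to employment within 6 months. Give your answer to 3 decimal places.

PAF ≈ 0.366

p₁ = 0.0163, p₀ = 0.00911.
Overall risk P(Y=1) = π·p₁ + (1−π)·p₀ = 0.73×0.0163 + 0.27×0.00911 = 0.014359.
Under exogeneity, PAF = [P(Y=1) − p₀] / P(Y=1).
PAF = (0.014359 − 0.00911) / 0.014359 ≈ 0.3655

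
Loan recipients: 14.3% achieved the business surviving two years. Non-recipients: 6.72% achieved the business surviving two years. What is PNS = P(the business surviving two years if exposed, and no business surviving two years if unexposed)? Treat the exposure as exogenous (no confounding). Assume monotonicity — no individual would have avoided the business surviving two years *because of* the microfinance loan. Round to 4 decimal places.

p₁ = 0.143, p₀ = 0.0672.
Under exogeneity and monotonicity, PNS = p₁ − p₀.
PNS = 0.143 − 0.0672 = 0.0758

PNS ≈ 0.0758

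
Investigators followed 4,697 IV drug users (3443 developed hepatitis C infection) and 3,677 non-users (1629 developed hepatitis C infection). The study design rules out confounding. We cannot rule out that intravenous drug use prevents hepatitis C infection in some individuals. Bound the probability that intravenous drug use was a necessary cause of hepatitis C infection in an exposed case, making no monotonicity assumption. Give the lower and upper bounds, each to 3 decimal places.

0.396 ≤ PN ≤ 0.760

p₁ = P(outcome | exposed) = 3443/4697 = 0.73302
p₀ = P(outcome | unexposed) = 1629/3677 = 0.44302
Under exogeneity alone the bounds on PN are max{0,(p₁−p₀)/p₁} ≤ PN ≤ min{1,(1−p₀)/p₁}.
  lower = (p₁ − p₀)/p₁ = 0.29 / 0.73302 ≈ 0.3956
  upper = min{1, (1 − p₀)/p₁} = 0.55698 / 0.73302 ≈ 0.7598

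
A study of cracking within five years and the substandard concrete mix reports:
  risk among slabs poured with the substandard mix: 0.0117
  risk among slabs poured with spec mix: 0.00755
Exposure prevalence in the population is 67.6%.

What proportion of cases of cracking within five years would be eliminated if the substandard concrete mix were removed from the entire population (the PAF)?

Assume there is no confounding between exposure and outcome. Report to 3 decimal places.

PAF ≈ 0.271

Let p₁ = 0.0117, p₀ = 0.00755.
Overall risk P(Y=1) = π·p₁ + (1−π)·p₀ = 0.676×0.0117 + 0.324×0.00755 = 0.010355.
Under exogeneity, PAF = [P(Y=1) − p₀] / P(Y=1).
PAF = (0.010355 − 0.00755) / 0.010355 ≈ 0.2709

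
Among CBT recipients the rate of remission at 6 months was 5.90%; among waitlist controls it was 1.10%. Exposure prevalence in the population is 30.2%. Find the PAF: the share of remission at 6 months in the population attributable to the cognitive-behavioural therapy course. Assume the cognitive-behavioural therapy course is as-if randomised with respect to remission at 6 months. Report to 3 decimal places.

p₁ = 0.059, p₀ = 0.011.
Overall risk P(Y=1) = π·p₁ + (1−π)·p₀ = 0.302×0.059 + 0.698×0.011 = 0.025496.
Under exogeneity, PAF = [P(Y=1) − p₀] / P(Y=1).
PAF = (0.025496 − 0.011) / 0.025496 ≈ 0.5686

PAF ≈ 0.569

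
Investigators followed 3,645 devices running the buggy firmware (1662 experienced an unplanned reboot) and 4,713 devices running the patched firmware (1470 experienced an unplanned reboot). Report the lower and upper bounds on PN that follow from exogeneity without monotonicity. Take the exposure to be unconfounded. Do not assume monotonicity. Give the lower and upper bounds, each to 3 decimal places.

p₁ = P(outcome | exposed) = 1662/3645 = 0.45597
p₀ = P(outcome | unexposed) = 1470/4713 = 0.3119
Under exogeneity alone the bounds on PN are max{0,(p₁−p₀)/p₁} ≤ PN ≤ min{1,(1−p₀)/p₁}.
  lower = (p₁ − p₀)/p₁ = 0.14406 / 0.45597 ≈ 0.3160
  upper = min{1, (1 − p₀)/p₁} = 0.6881 / 0.45597 ≈ 1.5091 → capped at 1

0.316 ≤ PN ≤ 1.000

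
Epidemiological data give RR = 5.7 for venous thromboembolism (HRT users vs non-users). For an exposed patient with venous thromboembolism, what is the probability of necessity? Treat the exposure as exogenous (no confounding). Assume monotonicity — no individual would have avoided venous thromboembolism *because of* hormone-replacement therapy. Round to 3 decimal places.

PN ≈ 0.825

Under exogeneity and monotonicity, PN = (RR − 1) / RR = 1 − 1/RR.
PN = (5.7 − 1) / 5.7 = 4.7 / 5.7 ≈ 0.8246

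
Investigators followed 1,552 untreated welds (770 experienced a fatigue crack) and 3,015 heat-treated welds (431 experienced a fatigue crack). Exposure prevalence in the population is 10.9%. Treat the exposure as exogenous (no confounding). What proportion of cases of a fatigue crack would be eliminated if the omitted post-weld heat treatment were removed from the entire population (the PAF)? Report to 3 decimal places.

p₁ = P(outcome | exposed) = 770/1552 = 0.49613
p₀ = P(outcome | unexposed) = 431/3015 = 0.14295
Overall risk P(Y=1) = π·p₁ + (1−π)·p₀ = 0.109×0.49613 + 0.891×0.14295 = 0.18145.
Under exogeneity, PAF = [P(Y=1) − p₀] / P(Y=1).
PAF = (0.18145 − 0.14295) / 0.18145 ≈ 0.2122

PAF ≈ 0.212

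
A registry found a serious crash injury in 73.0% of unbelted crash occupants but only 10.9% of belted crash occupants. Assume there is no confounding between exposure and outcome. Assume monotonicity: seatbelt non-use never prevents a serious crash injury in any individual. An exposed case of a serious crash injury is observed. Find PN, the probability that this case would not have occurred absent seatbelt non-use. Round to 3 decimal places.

PN ≈ 0.851

p₁ = 0.73, p₀ = 0.109.
Under exogeneity and monotonicity, PN = (p₁ − p₀) / p₁.
PN = (0.73 − 0.109) / 0.73 = 0.621 / 0.73 ≈ 0.8507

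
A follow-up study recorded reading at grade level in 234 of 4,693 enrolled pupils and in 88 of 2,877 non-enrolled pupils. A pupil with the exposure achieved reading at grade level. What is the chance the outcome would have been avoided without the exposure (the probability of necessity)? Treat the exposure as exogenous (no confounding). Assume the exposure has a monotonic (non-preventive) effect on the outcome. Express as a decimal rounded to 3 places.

PN ≈ 0.387

p₁ = P(outcome | exposed) = 234/4693 = 0.049861
p₀ = P(outcome | unexposed) = 88/2877 = 0.030587
Under exogeneity and monotonicity, PN = (p₁ − p₀) / p₁.
PN = (0.049861 − 0.030587) / 0.049861 = 0.019274 / 0.049861 ≈ 0.3866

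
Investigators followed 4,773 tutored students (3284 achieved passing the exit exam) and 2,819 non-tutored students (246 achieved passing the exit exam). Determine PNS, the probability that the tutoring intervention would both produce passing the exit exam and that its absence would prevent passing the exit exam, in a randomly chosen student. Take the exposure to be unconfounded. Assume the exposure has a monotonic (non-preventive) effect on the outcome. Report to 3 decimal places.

PNS ≈ 0.601

p₁ = P(outcome | exposed) = 3284/4773 = 0.68804
p₀ = P(outcome | unexposed) = 246/2819 = 0.087265
Under exogeneity and monotonicity, PNS = p₁ − p₀.
PNS = 0.68804 − 0.087265 = 0.60077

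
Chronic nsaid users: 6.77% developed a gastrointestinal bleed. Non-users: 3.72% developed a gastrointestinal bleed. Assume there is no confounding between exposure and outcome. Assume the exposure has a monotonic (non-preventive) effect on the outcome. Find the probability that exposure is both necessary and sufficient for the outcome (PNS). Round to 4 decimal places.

PNS ≈ 0.0305

p₁ = 0.0677, p₀ = 0.0372.
Under exogeneity and monotonicity, PNS = p₁ − p₀.
PNS = 0.0677 − 0.0372 = 0.0305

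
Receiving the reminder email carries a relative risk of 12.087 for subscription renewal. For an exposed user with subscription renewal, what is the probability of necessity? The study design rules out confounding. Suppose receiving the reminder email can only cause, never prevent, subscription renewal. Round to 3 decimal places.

Under exogeneity and monotonicity, PN = (RR − 1) / RR = 1 − 1/RR.
PN = (12.087 − 1) / 12.087 = 11.09 / 12.087 ≈ 0.9173

PN ≈ 0.917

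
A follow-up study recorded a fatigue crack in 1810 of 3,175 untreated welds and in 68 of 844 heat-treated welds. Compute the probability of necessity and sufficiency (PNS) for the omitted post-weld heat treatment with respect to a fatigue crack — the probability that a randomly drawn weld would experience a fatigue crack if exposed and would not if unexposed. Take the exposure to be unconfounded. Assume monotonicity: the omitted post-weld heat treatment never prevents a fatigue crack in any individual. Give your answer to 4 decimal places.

p₁ = P(outcome | exposed) = 1810/3175 = 0.57008
p₀ = P(outcome | unexposed) = 68/844 = 0.080569
Under exogeneity and monotonicity, PNS = p₁ − p₀.
PNS = 0.57008 − 0.080569 = 0.48951

PNS ≈ 0.4895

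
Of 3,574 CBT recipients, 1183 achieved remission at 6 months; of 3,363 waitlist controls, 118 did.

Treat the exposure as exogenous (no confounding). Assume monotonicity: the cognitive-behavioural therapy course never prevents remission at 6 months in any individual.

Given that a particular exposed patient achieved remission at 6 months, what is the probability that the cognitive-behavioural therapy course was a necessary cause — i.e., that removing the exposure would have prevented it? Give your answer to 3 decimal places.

PN ≈ 0.894

p₁ = P(outcome | exposed) = 1183/3574 = 0.331
p₀ = P(outcome | unexposed) = 118/3363 = 0.035088
Under exogeneity and monotonicity, PN = (p₁ − p₀) / p₁.
PN = (0.331 − 0.035088) / 0.331 = 0.29591 / 0.331 ≈ 0.8940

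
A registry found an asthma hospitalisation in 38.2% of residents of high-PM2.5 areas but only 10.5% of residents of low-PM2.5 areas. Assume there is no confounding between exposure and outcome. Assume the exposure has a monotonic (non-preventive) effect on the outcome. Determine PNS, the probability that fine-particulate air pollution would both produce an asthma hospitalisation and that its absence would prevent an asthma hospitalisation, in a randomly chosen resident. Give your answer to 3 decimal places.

PNS ≈ 0.277

p₁ = 0.382, p₀ = 0.105.
Under exogeneity and monotonicity, PNS = p₁ − p₀.
PNS = 0.382 − 0.105 = 0.277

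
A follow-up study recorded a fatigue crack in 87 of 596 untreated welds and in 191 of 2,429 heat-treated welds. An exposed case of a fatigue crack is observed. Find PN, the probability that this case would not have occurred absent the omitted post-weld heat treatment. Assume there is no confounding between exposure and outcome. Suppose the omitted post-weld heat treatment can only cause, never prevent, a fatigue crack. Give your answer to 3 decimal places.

p₁ = P(outcome | exposed) = 87/596 = 0.14597
p₀ = P(outcome | unexposed) = 191/2429 = 0.078633
Under exogeneity and monotonicity, PN = (p₁ − p₀) / p₁.
PN = (0.14597 − 0.078633) / 0.14597 = 0.06734 / 0.14597 ≈ 0.4613

PN ≈ 0.461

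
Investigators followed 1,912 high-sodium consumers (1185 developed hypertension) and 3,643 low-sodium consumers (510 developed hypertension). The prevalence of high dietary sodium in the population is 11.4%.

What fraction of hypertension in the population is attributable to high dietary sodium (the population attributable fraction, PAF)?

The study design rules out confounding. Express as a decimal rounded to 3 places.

p₁ = P(outcome | exposed) = 1185/1912 = 0.61977
p₀ = P(outcome | unexposed) = 510/3643 = 0.13999
Overall risk P(Y=1) = π·p₁ + (1−π)·p₀ = 0.114×0.61977 + 0.886×0.13999 = 0.19469.
Under exogeneity, PAF = [P(Y=1) − p₀] / P(Y=1).
PAF = (0.19469 − 0.13999) / 0.19469 ≈ 0.2809

PAF ≈ 0.281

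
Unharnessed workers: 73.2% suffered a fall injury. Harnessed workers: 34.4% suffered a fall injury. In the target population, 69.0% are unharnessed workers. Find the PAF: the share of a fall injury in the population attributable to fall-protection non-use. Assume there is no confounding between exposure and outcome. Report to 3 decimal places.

PAF ≈ 0.438

p₁ = 0.732, p₀ = 0.344.
Overall risk P(Y=1) = π·p₁ + (1−π)·p₀ = 0.69×0.732 + 0.31×0.344 = 0.61172.
Under exogeneity, PAF = [P(Y=1) − p₀] / P(Y=1).
PAF = (0.61172 − 0.344) / 0.61172 ≈ 0.4377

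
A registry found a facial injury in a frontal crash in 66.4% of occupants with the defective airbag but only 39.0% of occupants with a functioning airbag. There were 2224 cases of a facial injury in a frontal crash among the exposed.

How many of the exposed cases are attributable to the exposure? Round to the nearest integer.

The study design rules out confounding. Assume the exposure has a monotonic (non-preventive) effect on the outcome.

p₁ = 0.664, p₀ = 0.39.
PN = (p₁ − p₀)/p₁ = (0.664 − 0.39) / 0.664 ≈ 0.41265.
Attributable cases ≈ PN × (exposed cases) = 0.41265 × 2224 ≈ 917.73.

about 918 cases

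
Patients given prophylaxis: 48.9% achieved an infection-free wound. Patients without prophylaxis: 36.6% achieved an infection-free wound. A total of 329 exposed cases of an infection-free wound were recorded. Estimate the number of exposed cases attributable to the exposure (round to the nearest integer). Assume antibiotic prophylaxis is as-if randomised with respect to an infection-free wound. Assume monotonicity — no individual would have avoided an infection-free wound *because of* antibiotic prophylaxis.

p₁ = 0.489, p₀ = 0.366.
PN = (p₁ − p₀)/p₁ = (0.489 − 0.366) / 0.489 ≈ 0.25153.
Attributable cases ≈ PN × (exposed cases) = 0.25153 × 329 ≈ 82.75.

about 83 cases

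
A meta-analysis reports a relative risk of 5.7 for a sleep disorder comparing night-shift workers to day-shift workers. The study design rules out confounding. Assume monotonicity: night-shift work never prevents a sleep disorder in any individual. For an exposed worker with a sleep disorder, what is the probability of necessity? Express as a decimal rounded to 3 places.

PN ≈ 0.825

Under exogeneity and monotonicity, PN = (RR − 1) / RR = 1 − 1/RR.
PN = (5.7 − 1) / 5.7 = 4.7 / 5.7 ≈ 0.8246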